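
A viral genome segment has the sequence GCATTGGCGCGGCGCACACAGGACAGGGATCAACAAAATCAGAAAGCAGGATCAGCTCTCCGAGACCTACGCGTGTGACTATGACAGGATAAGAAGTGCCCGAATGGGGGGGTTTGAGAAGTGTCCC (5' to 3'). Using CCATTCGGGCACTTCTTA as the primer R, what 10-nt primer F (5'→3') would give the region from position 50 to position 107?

5'-GATCAGCTCT-3'

The reverse primer's reverse complement TAAGAAGTGCCCGAATGG matches the template at positions 90–107; the product starts at position 50.
The forward primer is identical to the top strand over positions 50–59: GATCAGCTCT.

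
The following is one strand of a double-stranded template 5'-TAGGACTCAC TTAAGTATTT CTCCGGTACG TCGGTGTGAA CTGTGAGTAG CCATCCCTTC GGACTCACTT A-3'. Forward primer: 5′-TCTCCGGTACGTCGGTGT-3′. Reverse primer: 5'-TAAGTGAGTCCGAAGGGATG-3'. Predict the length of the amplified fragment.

Forward primer TCTCCGGTACGTCGGTGT is found on the top strand at positions 20–37.
Reverse complement of the reverse primer: CATCCCTTCGGACTCACTTA. This occurs on the top strand at positions 52–71.
The product runs from position 20 to position 71, so its length is 71 − 20 + 1 = 52 bp.

52 bp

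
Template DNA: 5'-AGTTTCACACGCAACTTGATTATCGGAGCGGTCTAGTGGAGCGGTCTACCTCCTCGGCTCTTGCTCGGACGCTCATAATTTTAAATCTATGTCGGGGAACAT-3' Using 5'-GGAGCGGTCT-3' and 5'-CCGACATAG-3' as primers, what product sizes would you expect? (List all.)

71 bp, 58 bp

The forward primer GGAGCGGTCT matches the top strand at positions 25–34, 38–47.
The reverse primer's reverse complement is CTATGTCGG, matching at positions 87–95.
Each forward site pairs with the reverse site to give a product ending at position 95: sizes 71, 58 bp.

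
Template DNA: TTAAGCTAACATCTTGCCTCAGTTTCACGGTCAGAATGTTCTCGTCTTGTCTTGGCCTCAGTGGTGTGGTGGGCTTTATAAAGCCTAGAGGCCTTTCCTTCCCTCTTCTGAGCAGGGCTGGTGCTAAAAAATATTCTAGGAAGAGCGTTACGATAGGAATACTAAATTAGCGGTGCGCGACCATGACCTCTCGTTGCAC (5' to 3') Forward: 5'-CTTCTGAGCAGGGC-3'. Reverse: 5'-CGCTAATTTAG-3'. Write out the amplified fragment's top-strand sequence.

5'-CTTCTGAGCAGGGCTGGTGCTAAAAAATATTCTAGGAAGAGCGTTACGATAGGAATACTAAATTAGCG-3'

Forward primer CTTCTGAGCAGGGC is found on the top strand at positions 105–118.
The reverse primer's reverse complement is CTAAATTAGCG, which matches the template at positions 162–172.
The product is the template from position 105 through 172 (68 bp).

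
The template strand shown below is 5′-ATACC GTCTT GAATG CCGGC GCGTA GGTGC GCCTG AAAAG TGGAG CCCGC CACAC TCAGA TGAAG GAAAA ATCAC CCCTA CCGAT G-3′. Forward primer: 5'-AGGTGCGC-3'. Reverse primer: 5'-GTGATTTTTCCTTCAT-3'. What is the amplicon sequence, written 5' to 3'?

The forward primer matches the template at positions 25–32.
Reverse complement of the reverse primer: ATGAAGGAAAAATCAC. This occurs on the top strand at positions 60–75.
The product is the template from position 25 through 75 (51 bp).

5'-AGGTGCGCCTGAAAAGTGGAGCCCGCCACACTCAGATGAAGGAAAAATCAC-3'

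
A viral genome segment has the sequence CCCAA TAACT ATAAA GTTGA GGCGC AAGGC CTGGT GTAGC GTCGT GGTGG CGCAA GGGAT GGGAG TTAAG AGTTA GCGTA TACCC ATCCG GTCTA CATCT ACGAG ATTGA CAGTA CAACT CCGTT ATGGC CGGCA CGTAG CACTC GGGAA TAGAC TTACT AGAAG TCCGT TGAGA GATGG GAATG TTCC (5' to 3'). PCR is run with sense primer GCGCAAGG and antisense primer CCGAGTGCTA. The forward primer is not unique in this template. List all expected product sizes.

The forward primer GCGCAAGG matches the top strand at positions 22–29, 50–57.
The reverse primer's reverse complement is TAGCACTCGG, matching at positions 138–147.
Each forward site pairs with the reverse site to give a product ending at position 147: sizes 126, 98 bp.

126 bp, 98 bp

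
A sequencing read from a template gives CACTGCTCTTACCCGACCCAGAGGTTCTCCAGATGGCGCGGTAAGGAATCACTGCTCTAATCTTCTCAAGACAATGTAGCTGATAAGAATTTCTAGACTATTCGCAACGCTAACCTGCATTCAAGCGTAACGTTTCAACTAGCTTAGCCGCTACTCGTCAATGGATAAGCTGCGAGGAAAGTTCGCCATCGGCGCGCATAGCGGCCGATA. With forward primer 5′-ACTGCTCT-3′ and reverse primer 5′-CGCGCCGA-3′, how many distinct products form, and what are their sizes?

Two products: 195 bp, 146 bp

The forward primer ACTGCTCT matches the top strand at positions 2–9, 51–58.
The reverse primer's reverse complement is TCGGCGCG, matching at positions 189–196.
Each forward site pairs with the reverse site to give a product ending at position 196: sizes 195, 146 bp.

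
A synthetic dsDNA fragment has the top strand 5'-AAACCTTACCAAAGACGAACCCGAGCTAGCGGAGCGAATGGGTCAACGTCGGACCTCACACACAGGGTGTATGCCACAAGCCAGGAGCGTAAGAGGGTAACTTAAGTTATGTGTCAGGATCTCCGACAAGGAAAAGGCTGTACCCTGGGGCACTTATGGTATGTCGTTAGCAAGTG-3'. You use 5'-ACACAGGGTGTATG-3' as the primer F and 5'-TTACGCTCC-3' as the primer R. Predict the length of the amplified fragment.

The forward primer matches the template at positions 60–73.
The reverse primer's reverse complement is GGAGCGTAA, which matches the template at positions 84–92.
Product length = (reverse-primer end) − (forward-primer start) + 1 = 92 − 60 + 1 = 33 bp.

33 bp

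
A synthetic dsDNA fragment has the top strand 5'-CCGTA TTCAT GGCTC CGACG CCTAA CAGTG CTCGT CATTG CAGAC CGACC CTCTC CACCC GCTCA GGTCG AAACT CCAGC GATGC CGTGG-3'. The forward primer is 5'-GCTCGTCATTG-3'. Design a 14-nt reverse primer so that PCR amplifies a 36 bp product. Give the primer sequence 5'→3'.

5'-TGAGCGGGTGGAGA-3'

The forward primer binds at positions 30–40, so a 36 bp product ends at position 30 + 36 − 1 = 65.
The reverse primer anneals to the top strand over positions 52–65, i.e. to TCTCCACCCGCTCA.
Its sequence written 5'→3' is the reverse complement: TGAGCGGGTGGAGA.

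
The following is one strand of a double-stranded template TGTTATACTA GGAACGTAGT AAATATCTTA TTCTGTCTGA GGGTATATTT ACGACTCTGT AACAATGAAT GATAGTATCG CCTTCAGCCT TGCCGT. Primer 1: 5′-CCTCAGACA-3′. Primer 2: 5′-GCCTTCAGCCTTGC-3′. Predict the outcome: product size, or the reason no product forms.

No product — the primers' 3' ends point away from each other.

Primer 1 (CCTCAGACA) has reverse complement TGTCTGAGG, which matches the top strand at positions 34–42; primer 1 anneals to the top strand there with its 3' end pointing upstream toward position 34.
Primer 2 (GCCTTCAGCCTTGC) matches the top strand directly at positions 80–93; it anneals to the bottom strand with its 3' end pointing downstream toward position 93.
The 3' ends diverge (primer 1 extends toward position 1, primer 2 toward position 96), so the primers never converge on a shared product.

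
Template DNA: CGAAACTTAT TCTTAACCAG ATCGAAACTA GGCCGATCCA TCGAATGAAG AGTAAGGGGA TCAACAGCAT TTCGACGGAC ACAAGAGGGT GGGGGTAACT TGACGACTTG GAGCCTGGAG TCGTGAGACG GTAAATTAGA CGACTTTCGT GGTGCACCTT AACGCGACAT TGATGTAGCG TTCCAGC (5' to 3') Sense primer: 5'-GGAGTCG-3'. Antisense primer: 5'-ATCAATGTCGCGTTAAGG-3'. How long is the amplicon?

58 bp

The forward primer matches the template at positions 117–123.
Taking the reverse complement of ATCAATGTCGCGTTAAGG gives CCTTAACGCGACATTGAT, found at positions 157–174 on the template; the primer anneals here to the top strand with its 3' end pointing upstream.
Product length = (reverse-primer end) − (forward-primer start) + 1 = 174 − 117 + 1 = 58 bp.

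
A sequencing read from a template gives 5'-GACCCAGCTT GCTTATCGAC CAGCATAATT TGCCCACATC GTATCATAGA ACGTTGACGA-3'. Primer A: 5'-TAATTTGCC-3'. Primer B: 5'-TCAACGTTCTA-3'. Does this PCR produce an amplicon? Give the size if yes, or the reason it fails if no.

Yes — a 32 bp product.

Primer A (TAATTTGCC) matches the top strand at positions 26–34; it acts as a forward primer.
Primer B's reverse complement is TAGAACGTTGA, matching the top strand at positions 47–57; it acts as a reverse primer.
The 3' ends face each other across positions 26–57, giving a 32 bp product.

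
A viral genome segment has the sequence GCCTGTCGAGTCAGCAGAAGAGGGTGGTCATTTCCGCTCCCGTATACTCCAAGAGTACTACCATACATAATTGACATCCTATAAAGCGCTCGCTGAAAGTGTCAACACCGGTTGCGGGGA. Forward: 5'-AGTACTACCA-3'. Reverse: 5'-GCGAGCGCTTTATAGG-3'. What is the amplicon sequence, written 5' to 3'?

5'-AGTACTACCATACATAATTGACATCCTATAAAGCGCTCGC-3'

The forward primer matches the template at positions 54–63.
The reverse primer's reverse complement is CCTATAAAGCGCTCGC, which matches the template at positions 78–93.
The product is the template from position 54 through 93 (40 bp).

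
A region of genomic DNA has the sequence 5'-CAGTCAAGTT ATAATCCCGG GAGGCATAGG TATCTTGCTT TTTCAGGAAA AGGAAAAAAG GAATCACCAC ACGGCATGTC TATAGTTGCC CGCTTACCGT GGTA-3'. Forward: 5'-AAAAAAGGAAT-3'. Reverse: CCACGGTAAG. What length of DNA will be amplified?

49 bp

The forward primer matches the template at positions 54–64.
Taking the reverse complement of CCACGGTAAG gives CTTACCGTGG, found at positions 93–102 on the template; the primer anneals here to the top strand with its 3' end pointing upstream.
Amplicon spans positions 54–102: 49 bp.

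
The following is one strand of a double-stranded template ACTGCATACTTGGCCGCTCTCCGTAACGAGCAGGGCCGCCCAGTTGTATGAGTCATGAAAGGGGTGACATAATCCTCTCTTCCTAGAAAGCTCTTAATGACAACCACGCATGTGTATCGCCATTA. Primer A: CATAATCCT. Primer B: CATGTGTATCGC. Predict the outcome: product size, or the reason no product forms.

No product — both primers anneal to the same strand and extend in the same direction.

Primer A (CATAATCCT) matches the top strand at positions 68–76 (3' end points downstream).
Primer B (CATGTGTATCGC) also matches the top strand directly, at positions 109–120 — its reverse complement GCGATACACATG is not present.
Both primers anneal to the bottom strand with 3' ends pointing the same way, so neither can prime synthesis back toward the other.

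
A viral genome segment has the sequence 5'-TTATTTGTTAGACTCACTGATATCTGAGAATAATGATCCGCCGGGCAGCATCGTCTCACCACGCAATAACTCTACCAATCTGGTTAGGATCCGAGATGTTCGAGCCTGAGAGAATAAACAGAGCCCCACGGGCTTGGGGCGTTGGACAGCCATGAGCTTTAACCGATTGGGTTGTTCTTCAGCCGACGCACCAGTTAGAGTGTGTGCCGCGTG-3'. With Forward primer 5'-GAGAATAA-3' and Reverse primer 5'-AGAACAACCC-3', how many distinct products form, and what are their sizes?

The forward primer GAGAATAA matches the top strand at positions 26–33, 110–117.
The reverse primer's reverse complement is GGGTTGTTCT, matching at positions 169–178.
Each forward site pairs with the reverse site to give a product ending at position 178: sizes 153, 69 bp.

Two products: 153 bp, 69 bp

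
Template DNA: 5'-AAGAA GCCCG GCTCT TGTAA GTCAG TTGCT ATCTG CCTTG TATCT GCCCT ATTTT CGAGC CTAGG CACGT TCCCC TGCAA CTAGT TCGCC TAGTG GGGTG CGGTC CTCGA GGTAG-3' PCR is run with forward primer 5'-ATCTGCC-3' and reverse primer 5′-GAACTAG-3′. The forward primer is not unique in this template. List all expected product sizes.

The forward primer ATCTGCC matches the top strand at positions 31–37, 42–48.
The reverse primer's reverse complement is CTAGTTC, matching at positions 81–87.
Each forward site pairs with the reverse site to give a product ending at position 87: sizes 57, 46 bp.

57 bp, 46 bp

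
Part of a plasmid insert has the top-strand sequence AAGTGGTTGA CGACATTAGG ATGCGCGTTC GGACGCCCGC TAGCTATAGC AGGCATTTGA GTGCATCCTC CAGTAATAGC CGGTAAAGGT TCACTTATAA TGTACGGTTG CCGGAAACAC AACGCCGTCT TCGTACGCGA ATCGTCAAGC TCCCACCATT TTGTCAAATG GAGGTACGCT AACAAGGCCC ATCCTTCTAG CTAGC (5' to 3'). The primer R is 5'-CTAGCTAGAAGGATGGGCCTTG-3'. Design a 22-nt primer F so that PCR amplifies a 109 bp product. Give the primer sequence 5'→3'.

5'-TATAATGTACGGTTGCCGGAAA-3'

The reverse primer's reverse complement CAAGGCCCATCCTTCTAGCTAG matches the template at positions 183–204, so the product ends at position 204.
A 109 bp product then starts at position 204 − 109 + 1 = 96.
The forward primer is identical to the top strand there: TATAATGTACGGTTGCCGGAAA.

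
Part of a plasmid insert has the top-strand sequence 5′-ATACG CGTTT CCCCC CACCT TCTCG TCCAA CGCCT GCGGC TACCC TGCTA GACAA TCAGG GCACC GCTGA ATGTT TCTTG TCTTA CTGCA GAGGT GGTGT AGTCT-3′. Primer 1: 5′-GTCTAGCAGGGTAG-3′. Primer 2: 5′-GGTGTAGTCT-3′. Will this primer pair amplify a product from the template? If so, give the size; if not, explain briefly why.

Primer 1 (GTCTAGCAGGGTAG) has reverse complement CTACCCTGCTAGAC, which matches the top strand at positions 40–53; primer 1 anneals to the top strand there with its 3' end pointing upstream toward position 40.
Primer 2 (GGTGTAGTCT) matches the top strand directly at positions 96–105; it anneals to the bottom strand with its 3' end pointing downstream toward position 105.
The 3' ends diverge (primer 1 extends toward position 1, primer 2 toward position 105), so the primers never converge on a shared product.

No product — the primers' 3' ends point away from each other.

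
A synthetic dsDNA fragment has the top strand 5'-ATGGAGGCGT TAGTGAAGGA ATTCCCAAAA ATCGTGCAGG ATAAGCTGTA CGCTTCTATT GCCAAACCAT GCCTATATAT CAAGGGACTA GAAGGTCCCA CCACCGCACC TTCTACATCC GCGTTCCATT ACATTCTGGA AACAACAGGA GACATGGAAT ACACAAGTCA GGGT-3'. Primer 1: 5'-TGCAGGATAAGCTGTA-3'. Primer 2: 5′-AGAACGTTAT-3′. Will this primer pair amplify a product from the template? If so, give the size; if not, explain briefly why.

Primer 2 (AGAACGTTAT) does not match the top strand, and its reverse complement ATAACGTTCT does not match either.
With no annealing site for primer 2, no amplification occurs.

No product — primer 2 has no binding site in the template.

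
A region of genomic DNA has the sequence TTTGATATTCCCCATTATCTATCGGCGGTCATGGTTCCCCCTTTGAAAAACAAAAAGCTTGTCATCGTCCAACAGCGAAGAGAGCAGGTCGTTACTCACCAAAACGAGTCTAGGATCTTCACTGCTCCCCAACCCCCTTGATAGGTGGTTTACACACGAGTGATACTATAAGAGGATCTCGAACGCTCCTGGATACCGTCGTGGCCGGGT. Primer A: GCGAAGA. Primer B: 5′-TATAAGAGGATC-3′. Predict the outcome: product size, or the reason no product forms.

Primer A (GCGAAGA) matches the top strand at positions 75–81 (3' end points downstream).
Primer B (TATAAGAGGATC) also matches the top strand directly, at positions 167–178 — its reverse complement GATCCTCTTATA is not present.
Both primers anneal to the bottom strand with 3' ends pointing the same way, so neither can prime synthesis back toward the other.

No product — both primers anneal to the same strand and extend in the same direction.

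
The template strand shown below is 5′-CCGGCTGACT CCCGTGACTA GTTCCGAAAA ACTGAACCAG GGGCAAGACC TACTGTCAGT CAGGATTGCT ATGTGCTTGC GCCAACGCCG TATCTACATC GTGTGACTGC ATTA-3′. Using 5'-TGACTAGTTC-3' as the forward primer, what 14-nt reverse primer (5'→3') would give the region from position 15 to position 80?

5'-GCAAGCACATAGCA-3'

The product's 3' end on the top strand is position 80.
The reverse primer anneals to the top strand over positions 67–80, i.e. to TGCTATGTGCTTGC.
Its sequence written 5'→3' is the reverse complement: GCAAGCACATAGCA.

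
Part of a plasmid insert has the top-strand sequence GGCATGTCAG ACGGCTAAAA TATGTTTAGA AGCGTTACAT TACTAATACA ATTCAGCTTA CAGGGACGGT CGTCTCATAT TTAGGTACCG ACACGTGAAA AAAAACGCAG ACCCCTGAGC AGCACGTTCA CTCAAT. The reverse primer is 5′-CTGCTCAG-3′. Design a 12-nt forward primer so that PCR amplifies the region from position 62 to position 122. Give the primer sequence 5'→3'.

5'-AGGGACGGTCGT-3'

The reverse primer's reverse complement CTGAGCAG matches the template at positions 115–122; the product starts at position 62.
The forward primer is identical to the top strand over positions 62–73: AGGGACGGTCGT.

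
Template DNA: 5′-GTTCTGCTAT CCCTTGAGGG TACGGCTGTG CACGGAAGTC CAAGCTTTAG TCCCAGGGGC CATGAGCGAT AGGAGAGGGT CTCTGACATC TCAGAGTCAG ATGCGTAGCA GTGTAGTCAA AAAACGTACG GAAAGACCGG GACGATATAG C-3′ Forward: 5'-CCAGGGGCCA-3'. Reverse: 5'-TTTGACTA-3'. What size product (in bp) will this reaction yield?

69 bp

Scanning the template, CCAGGGGCCA occurs at positions 53–62; this primer anneals to the bottom strand there with its 3' end pointing downstream.
Taking the reverse complement of TTTGACTA gives TAGTCAAA, found at positions 114–121 on the template; the primer anneals here to the top strand with its 3' end pointing upstream.
Amplicon spans positions 53–121: 69 bp.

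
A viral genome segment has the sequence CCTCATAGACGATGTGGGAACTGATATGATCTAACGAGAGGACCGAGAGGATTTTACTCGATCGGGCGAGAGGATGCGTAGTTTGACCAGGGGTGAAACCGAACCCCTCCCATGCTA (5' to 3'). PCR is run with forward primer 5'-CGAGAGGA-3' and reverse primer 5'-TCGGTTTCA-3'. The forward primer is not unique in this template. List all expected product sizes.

68 bp, 59 bp, 36 bp

The forward primer CGAGAGGA matches the top strand at positions 35–42, 44–51, 67–74.
The reverse primer's reverse complement is TGAAACCGA, matching at positions 94–102.
Each forward site pairs with the reverse site to give a product ending at position 102: sizes 68, 59, 36 bp.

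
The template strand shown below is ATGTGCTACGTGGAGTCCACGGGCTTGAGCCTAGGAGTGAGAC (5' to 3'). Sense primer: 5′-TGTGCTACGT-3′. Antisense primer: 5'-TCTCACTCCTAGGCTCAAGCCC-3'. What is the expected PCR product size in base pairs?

41 bp

Scanning the template, TGTGCTACGT occurs at positions 2–11; this primer anneals to the bottom strand there with its 3' end pointing downstream.
The reverse primer's reverse complement is GGGCTTGAGCCTAGGAGTGAGA, which matches the template at positions 21–42.
The product runs from position 2 to position 42, so its length is 42 − 2 + 1 = 41 bp.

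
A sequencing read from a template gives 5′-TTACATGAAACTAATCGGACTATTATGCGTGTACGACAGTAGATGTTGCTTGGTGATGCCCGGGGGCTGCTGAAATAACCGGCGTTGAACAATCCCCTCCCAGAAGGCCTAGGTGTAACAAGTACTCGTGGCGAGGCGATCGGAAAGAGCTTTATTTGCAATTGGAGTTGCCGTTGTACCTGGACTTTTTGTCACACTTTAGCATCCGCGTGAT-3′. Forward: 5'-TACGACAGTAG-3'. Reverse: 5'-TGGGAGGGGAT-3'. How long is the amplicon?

Forward primer TACGACAGTAG is found on the top strand at positions 32–42.
The reverse primer's reverse complement is ATCCCCTCCCA, which matches the template at positions 92–102.
Product length = (reverse-primer end) − (forward-primer start) + 1 = 102 − 32 + 1 = 71 bp.

71 bp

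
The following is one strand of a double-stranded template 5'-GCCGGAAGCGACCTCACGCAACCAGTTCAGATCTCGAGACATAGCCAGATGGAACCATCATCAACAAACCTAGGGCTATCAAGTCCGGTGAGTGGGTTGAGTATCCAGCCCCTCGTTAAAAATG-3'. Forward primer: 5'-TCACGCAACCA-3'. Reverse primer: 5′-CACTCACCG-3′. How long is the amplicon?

Scanning the template, TCACGCAACCA occurs at positions 14–24; this primer anneals to the bottom strand there with its 3' end pointing downstream.
The reverse primer's reverse complement is CGGTGAGTG, which matches the template at positions 86–94.
Product length = (reverse-primer end) − (forward-primer start) + 1 = 94 − 14 + 1 = 81 bp.

81 bp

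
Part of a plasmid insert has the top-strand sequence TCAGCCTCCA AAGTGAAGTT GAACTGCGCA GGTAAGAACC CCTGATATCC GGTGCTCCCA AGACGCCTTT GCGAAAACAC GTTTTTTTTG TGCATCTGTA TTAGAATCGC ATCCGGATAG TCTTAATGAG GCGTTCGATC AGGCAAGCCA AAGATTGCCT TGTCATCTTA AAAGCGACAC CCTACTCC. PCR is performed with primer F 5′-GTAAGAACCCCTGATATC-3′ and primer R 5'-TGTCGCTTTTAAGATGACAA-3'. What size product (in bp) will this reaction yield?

Forward primer GTAAGAACCCCTGATATC is found on the top strand at positions 32–49.
Taking the reverse complement of TGTCGCTTTTAAGATGACAA gives TTGTCATCTTAAAAGCGACA, found at positions 160–179 on the template; the primer anneals here to the top strand with its 3' end pointing upstream.
Amplicon spans positions 32–179: 148 bp.

148 bp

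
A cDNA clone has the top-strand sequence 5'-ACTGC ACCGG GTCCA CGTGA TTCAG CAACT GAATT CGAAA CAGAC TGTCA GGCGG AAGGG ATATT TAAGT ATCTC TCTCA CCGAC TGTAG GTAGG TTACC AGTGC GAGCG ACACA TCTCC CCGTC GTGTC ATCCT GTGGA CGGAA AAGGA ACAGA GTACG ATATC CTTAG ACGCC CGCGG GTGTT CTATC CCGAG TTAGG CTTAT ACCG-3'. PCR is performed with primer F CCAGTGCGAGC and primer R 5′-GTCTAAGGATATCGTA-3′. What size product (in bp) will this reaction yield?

The forward primer matches the template at positions 99–109.
Taking the reverse complement of GTCTAAGGATATCGTA gives TACGATATCCTTAGAC, found at positions 157–172 on the template; the primer anneals here to the top strand with its 3' end pointing upstream.
Amplicon spans positions 99–172: 74 bp.

74 bp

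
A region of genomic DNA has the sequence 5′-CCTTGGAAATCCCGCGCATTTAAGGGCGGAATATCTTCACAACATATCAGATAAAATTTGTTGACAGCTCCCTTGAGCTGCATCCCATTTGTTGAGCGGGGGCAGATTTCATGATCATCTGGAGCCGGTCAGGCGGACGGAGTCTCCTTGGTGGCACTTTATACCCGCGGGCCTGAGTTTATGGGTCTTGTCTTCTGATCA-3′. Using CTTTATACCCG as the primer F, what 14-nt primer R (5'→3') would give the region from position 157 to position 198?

5'-TCAGAAGACAAGAC-3'

The product's 3' end on the top strand is position 198.
The reverse primer anneals to the top strand over positions 185–198, i.e. to GTCTTGTCTTCTGA.
Its sequence written 5'→3' is the reverse complement: TCAGAAGACAAGAC.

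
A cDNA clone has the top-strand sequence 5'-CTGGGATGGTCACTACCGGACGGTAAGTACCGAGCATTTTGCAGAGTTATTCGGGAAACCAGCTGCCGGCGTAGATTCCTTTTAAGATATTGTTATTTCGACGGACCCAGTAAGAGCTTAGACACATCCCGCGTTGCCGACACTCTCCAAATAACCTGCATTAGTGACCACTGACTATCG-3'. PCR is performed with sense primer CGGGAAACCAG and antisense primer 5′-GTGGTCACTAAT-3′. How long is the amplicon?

Forward primer CGGGAAACCAG is found on the top strand at positions 52–62.
Reverse complement of the reverse primer: ATTAGTGACCAC. This occurs on the top strand at positions 160–171.
Product length = (reverse-primer end) − (forward-primer start) + 1 = 171 − 52 + 1 = 120 bp.

120 bp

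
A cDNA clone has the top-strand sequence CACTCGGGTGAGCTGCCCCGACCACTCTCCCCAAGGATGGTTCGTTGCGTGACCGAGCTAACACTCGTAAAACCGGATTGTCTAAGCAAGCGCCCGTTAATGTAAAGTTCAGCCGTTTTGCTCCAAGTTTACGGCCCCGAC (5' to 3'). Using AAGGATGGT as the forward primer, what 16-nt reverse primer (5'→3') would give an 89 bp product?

The forward primer binds at positions 33–41, so an 89 bp product ends at position 33 + 89 − 1 = 121.
The reverse primer anneals to the top strand over positions 106–121, i.e. to AGTTCAGCCGTTTTGC.
Its sequence written 5'→3' is the reverse complement: GCAAAACGGCTGAACT.

5'-GCAAAACGGCTGAACT-3'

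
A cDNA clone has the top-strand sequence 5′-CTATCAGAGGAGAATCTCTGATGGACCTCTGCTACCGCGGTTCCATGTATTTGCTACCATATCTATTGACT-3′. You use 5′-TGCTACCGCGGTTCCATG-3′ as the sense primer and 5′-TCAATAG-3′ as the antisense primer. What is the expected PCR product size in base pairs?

Scanning the template, TGCTACCGCGGTTCCATG occurs at positions 30–47; this primer anneals to the bottom strand there with its 3' end pointing downstream.
Taking the reverse complement of TCAATAG gives CTATTGA, found at positions 63–69 on the template; the primer anneals here to the top strand with its 3' end pointing upstream.
Amplicon spans positions 30–69: 40 bp.

40 bp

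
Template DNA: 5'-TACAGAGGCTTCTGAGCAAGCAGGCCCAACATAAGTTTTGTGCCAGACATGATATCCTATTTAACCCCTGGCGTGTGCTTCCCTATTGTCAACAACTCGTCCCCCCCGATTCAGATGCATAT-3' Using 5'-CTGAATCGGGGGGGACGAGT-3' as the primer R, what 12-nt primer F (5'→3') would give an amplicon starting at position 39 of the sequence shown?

The reverse primer's reverse complement ACTCGTCCCCCCCGATTCAG matches the template at positions 95–114; the product starts at position 39.
The forward primer is identical to the top strand over positions 39–50: TGTGCCAGACAT.

5'-TGTGCCAGACAT-3'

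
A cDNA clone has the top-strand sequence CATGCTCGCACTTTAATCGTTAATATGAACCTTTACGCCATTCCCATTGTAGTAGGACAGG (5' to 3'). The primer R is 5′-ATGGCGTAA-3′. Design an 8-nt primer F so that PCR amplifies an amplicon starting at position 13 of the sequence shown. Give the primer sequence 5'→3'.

The reverse primer's reverse complement TTACGCCAT matches the template at positions 33–41; the product starts at position 13.
The forward primer is identical to the top strand over positions 13–20: TTAATCGT.

5'-TTAATCGT-3'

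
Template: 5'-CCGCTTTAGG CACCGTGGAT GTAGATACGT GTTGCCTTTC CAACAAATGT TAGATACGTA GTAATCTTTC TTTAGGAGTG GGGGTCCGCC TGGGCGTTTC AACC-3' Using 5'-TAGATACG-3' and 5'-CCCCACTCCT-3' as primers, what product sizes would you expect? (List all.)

The forward primer TAGATACG matches the top strand at positions 22–29, 51–58.
The reverse primer's reverse complement is AGGAGTGGGG, matching at positions 74–83.
Each forward site pairs with the reverse site to give a product ending at position 83: sizes 62, 33 bp.

62 bp, 33 bp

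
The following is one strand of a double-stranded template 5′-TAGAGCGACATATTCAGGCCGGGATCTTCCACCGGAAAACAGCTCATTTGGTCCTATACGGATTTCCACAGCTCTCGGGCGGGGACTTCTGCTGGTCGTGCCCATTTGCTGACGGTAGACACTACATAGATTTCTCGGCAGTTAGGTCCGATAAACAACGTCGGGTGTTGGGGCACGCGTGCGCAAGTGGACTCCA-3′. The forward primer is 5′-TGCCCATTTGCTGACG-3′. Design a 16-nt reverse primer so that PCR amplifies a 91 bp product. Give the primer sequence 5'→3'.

5'-CACTTGCGCACGCGTG-3'

The forward primer binds at positions 99–114, so a 91 bp product ends at position 99 + 91 − 1 = 189.
The reverse primer anneals to the top strand over positions 174–189, i.e. to CACGCGTGCGCAAGTG.
Its sequence written 5'→3' is the reverse complement: CACTTGCGCACGCGTG.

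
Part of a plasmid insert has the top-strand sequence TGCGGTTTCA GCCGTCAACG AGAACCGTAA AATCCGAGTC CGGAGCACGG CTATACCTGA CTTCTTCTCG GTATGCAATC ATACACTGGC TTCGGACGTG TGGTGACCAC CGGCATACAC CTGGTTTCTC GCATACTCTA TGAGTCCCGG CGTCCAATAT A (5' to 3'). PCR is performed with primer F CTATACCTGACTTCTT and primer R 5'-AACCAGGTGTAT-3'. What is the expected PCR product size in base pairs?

Forward primer CTATACCTGACTTCTT is found on the top strand at positions 51–66.
Reverse complement of the reverse primer: ATACACCTGGTT. This occurs on the top strand at positions 115–126.
Amplicon spans positions 51–126: 76 bp.

76 bp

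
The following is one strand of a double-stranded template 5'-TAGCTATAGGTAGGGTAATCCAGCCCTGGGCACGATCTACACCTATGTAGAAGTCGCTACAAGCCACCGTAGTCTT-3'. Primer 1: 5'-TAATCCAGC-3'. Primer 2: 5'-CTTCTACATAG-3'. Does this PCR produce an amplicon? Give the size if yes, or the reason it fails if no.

Primer 1 (TAATCCAGC) matches the top strand at positions 16–24; it acts as a forward primer.
Primer 2's reverse complement is CTATGTAGAAG, matching the top strand at positions 43–53; it acts as a reverse primer.
The 3' ends face each other across positions 16–53, giving a 38 bp product.

Yes — a 38 bp product.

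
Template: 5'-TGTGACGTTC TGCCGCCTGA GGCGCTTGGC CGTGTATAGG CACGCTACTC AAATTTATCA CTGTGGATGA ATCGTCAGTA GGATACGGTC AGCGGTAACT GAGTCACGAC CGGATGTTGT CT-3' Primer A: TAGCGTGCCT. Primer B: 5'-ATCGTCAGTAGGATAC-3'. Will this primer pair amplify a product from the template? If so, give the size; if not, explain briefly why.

Primer A (TAGCGTGCCT) has reverse complement AGGCACGCTA, which matches the top strand at positions 38–47; primer A anneals to the top strand there with its 3' end pointing upstream toward position 38.
Primer B (ATCGTCAGTAGGATAC) matches the top strand directly at positions 71–86; it anneals to the bottom strand with its 3' end pointing downstream toward position 86.
The 3' ends diverge (primer A extends toward position 1, primer B toward position 122), so the primers never converge on a shared product.

No product — the primers' 3' ends point away from each other.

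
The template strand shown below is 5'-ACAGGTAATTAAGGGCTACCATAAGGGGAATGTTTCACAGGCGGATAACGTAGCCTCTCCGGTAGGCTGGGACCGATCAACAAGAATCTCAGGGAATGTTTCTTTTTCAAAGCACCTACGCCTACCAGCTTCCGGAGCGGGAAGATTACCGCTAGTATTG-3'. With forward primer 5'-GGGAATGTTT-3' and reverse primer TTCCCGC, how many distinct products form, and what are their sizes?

The forward primer GGGAATGTTT matches the top strand at positions 26–35, 92–101.
The reverse primer's reverse complement is GCGGGAA, matching at positions 137–143.
Each forward site pairs with the reverse site to give a product ending at position 143: sizes 118, 52 bp.

Two products: 118 bp, 52 bp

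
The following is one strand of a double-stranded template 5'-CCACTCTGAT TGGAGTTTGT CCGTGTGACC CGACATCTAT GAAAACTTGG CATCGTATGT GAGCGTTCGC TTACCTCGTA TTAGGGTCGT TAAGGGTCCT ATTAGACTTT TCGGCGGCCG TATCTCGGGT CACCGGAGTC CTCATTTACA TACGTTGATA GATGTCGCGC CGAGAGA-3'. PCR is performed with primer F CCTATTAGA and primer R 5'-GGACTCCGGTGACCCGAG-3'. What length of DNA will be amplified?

Scanning the template, CCTATTAGA occurs at positions 98–106; this primer anneals to the bottom strand there with its 3' end pointing downstream.
Taking the reverse complement of GGACTCCGGTGACCCGAG gives CTCGGGTCACCGGAGTCC, found at positions 124–141 on the template; the primer anneals here to the top strand with its 3' end pointing upstream.
Product length = (reverse-primer end) − (forward-primer start) + 1 = 141 − 98 + 1 = 44 bp.

44 bp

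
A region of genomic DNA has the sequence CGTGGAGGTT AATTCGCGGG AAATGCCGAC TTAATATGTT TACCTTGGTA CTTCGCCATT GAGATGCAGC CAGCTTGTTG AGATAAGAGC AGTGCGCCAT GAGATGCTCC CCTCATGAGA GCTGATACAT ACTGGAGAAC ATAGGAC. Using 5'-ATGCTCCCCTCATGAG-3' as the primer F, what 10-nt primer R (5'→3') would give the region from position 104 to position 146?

The product's 3' end on the top strand is position 146.
The reverse primer anneals to the top strand over positions 137–146, i.e. to GAACATAGGA.
Its sequence written 5'→3' is the reverse complement: TCCTATGTTC.

5'-TCCTATGTTC-3'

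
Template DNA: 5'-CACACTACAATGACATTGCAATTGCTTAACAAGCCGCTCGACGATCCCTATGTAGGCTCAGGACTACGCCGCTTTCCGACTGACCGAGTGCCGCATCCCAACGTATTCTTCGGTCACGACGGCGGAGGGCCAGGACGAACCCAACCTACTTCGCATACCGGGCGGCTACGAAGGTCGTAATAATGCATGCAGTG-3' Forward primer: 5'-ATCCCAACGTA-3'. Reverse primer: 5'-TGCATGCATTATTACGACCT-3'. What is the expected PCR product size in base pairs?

97 bp

The forward primer matches the template at positions 95–105.
The reverse primer's reverse complement is AGGTCGTAATAATGCATGCA, which matches the template at positions 172–191.
Product length = (reverse-primer end) − (forward-primer start) + 1 = 191 − 95 + 1 = 97 bp.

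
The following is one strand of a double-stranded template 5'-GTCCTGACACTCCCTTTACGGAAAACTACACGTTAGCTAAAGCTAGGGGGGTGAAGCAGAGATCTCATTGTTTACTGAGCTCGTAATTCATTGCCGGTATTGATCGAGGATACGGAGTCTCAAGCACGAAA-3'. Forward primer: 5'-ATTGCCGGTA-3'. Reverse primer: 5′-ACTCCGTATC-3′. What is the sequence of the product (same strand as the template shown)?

The forward primer matches the template at positions 90–99.
Reverse complement of the reverse primer: GATACGGAGT. This occurs on the top strand at positions 109–118.
The product is the template from position 90 through 118 (29 bp).

5'-ATTGCCGGTATTGATCGAGGATACGGAGT-3'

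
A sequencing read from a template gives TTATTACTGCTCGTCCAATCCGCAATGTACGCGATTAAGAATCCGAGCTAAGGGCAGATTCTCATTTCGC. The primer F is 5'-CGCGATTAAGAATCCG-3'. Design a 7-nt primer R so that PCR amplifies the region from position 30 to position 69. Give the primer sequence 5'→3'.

5'-CGAAATG-3'

The product's 3' end on the top strand is position 69.
The reverse primer anneals to the top strand over positions 63–69, i.e. to CATTTCG.
Its sequence written 5'→3' is the reverse complement: CGAAATG.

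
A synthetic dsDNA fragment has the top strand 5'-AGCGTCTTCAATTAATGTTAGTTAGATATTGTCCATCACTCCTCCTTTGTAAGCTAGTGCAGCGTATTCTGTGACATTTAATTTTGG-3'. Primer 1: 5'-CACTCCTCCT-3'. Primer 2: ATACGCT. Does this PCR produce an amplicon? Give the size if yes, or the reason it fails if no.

Primer 1 (CACTCCTCCT) matches the top strand at positions 37–46; it acts as a forward primer.
Primer 2's reverse complement is AGCGTAT, matching the top strand at positions 61–67; it acts as a reverse primer.
The 3' ends face each other across positions 37–67, giving a 31 bp product.

Yes — a 31 bp product.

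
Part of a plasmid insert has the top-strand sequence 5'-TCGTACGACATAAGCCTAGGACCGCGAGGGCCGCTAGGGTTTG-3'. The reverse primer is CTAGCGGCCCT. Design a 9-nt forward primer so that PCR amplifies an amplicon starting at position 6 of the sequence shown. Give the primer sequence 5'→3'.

The reverse primer's reverse complement AGGGCCGCTAG matches the template at positions 27–37; the product starts at position 6.
The forward primer is identical to the top strand over positions 6–14: CGACATAAG.

5'-CGACATAAG-3'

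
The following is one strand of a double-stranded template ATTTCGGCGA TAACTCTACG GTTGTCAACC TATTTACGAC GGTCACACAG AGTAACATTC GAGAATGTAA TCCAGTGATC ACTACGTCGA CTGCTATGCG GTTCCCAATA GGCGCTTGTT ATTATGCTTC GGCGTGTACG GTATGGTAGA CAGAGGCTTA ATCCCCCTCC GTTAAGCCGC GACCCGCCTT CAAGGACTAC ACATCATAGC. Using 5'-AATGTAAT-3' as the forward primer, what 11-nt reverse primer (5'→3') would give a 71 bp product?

The forward primer binds at positions 64–71, so a 71 bp product ends at position 64 + 71 − 1 = 134.
The reverse primer anneals to the top strand over positions 124–134, i.e. to ATGCTTCGGCG.
Its sequence written 5'→3' is the reverse complement: CGCCGAAGCAT.

5'-CGCCGAAGCAT-3'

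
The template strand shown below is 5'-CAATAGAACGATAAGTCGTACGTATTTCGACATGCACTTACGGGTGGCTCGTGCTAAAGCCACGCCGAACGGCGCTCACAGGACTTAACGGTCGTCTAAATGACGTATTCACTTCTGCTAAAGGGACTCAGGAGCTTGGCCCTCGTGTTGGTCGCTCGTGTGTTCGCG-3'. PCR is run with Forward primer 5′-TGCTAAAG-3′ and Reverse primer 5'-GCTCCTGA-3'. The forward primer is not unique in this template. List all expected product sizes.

The forward primer TGCTAAAG matches the top strand at positions 52–59, 116–123.
The reverse primer's reverse complement is TCAGGAGC, matching at positions 128–135.
Each forward site pairs with the reverse site to give a product ending at position 135: sizes 84, 20 bp.

84 bp, 20 bp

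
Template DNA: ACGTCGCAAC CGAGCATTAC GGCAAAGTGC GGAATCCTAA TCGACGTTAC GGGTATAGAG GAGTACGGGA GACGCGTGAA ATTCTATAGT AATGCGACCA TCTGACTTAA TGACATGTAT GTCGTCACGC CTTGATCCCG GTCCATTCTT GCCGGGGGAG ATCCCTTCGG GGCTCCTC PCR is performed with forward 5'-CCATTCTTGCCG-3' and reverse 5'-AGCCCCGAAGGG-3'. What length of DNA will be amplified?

Forward primer CCATTCTTGCCG is found on the top strand at positions 143–154.
The reverse primer's reverse complement is CCCTTCGGGGCT, which matches the template at positions 163–174.
The product runs from position 143 to position 174, so its length is 174 − 143 + 1 = 32 bp.

32 bp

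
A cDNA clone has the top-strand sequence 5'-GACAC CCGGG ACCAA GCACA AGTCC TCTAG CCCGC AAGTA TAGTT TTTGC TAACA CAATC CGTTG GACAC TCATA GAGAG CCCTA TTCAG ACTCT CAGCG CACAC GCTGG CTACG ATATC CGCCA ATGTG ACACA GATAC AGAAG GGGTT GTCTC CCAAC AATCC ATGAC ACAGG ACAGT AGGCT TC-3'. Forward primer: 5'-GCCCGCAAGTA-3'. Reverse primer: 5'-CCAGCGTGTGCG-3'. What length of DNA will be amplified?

81 bp

The forward primer matches the template at positions 30–40.
The reverse primer's reverse complement is CGCACACGCTGG, which matches the template at positions 99–110.
The product runs from position 30 to position 110, so its length is 110 − 30 + 1 = 81 bp.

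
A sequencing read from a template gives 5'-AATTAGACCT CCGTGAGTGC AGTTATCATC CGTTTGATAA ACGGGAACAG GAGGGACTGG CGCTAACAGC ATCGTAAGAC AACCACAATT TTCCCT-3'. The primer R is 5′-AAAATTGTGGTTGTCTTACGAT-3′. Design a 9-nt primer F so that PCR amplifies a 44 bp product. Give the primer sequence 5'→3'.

The reverse primer's reverse complement ATCGTAAGACAACCACAATTTT matches the template at positions 71–92, so the product ends at position 92.
A 44 bp product then starts at position 92 − 44 + 1 = 49.
The forward primer is identical to the top strand there: AGGAGGGAC.

5'-AGGAGGGAC-3'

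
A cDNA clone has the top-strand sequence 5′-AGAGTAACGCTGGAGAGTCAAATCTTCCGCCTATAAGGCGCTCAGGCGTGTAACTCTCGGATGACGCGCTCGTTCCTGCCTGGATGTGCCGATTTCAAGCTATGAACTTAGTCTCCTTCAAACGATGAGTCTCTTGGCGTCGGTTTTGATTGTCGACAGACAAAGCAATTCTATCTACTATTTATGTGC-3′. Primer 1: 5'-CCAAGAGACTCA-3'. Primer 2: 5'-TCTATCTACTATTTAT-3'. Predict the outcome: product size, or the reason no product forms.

Primer 1 (CCAAGAGACTCA) has reverse complement TGAGTCTCTTGG, which matches the top strand at positions 126–137; primer 1 anneals to the top strand there with its 3' end pointing upstream toward position 126.
Primer 2 (TCTATCTACTATTTAT) matches the top strand directly at positions 170–185; it anneals to the bottom strand with its 3' end pointing downstream toward position 185.
The 3' ends diverge (primer 1 extends toward position 1, primer 2 toward position 189), so the primers never converge on a shared product.

No product — the primers' 3' ends point away from each other.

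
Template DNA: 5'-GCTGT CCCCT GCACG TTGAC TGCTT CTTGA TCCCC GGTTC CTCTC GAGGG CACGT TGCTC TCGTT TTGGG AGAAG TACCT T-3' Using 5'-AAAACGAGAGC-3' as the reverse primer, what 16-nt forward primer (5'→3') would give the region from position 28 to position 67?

5'-TGATCCCCGGTTCCTC-3'

The reverse primer's reverse complement GCTCTCGTTTT matches the template at positions 57–67; the product starts at position 28.
The forward primer is identical to the top strand over positions 28–43: TGATCCCCGGTTCCTC.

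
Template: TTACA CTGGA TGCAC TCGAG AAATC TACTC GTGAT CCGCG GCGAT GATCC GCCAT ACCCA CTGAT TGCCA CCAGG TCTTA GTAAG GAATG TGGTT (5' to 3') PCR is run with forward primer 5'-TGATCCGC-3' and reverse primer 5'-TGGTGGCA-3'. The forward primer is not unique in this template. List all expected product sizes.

42 bp, 29 bp

The forward primer TGATCCGC matches the top strand at positions 32–39, 45–52.
The reverse primer's reverse complement is TGCCACCA, matching at positions 66–73.
Each forward site pairs with the reverse site to give a product ending at position 73: sizes 42, 29 bp.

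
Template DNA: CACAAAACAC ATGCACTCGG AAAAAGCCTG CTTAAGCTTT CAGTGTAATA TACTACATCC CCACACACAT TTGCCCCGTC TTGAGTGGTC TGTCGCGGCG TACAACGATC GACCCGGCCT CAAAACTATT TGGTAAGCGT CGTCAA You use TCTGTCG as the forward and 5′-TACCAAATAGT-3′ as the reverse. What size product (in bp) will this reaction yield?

47 bp

The forward primer matches the template at positions 89–95.
The reverse primer's reverse complement is ACTATTTGGTA, which matches the template at positions 125–135.
The product runs from position 89 to position 135, so its length is 135 − 89 + 1 = 47 bp.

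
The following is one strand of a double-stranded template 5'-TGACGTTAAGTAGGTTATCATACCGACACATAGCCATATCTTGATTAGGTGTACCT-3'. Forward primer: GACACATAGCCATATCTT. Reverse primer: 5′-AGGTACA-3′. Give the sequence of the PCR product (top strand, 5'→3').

The forward primer matches the template at positions 25–42.
Taking the reverse complement of AGGTACA gives TGTACCT, found at positions 50–56 on the template; the primer anneals here to the top strand with its 3' end pointing upstream.
The product is the template from position 25 through 56 (32 bp).

5'-GACACATAGCCATATCTTGATTAGGTGTACCT-3'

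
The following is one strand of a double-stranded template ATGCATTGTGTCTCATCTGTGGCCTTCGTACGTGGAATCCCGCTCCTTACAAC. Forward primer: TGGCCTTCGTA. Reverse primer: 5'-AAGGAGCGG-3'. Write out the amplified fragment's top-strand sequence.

Scanning the template, TGGCCTTCGTA occurs at positions 20–30; this primer anneals to the bottom strand there with its 3' end pointing downstream.
Taking the reverse complement of AAGGAGCGG gives CCGCTCCTT, found at positions 40–48 on the template; the primer anneals here to the top strand with its 3' end pointing upstream.
The product is the template from position 20 through 48 (29 bp).

5'-TGGCCTTCGTACGTGGAATCCCGCTCCTT-3'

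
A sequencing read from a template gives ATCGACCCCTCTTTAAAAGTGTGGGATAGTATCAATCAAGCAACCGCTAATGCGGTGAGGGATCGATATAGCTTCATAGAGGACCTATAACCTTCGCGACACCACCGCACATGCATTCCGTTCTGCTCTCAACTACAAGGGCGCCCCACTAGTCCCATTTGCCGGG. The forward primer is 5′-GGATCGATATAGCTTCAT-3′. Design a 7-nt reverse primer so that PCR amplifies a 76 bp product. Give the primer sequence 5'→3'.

The forward primer binds at positions 60–77, so a 76 bp product ends at position 60 + 76 − 1 = 135.
The reverse primer anneals to the top strand over positions 129–135, i.e. to TCAACTA.
Its sequence written 5'→3' is the reverse complement: TAGTTGA.

5'-TAGTTGA-3'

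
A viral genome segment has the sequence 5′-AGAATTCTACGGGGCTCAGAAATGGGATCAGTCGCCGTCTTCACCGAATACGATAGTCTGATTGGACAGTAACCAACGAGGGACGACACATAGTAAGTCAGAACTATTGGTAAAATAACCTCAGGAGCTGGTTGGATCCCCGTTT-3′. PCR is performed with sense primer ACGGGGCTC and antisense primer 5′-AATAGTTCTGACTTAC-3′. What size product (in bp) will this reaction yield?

100 bp

Forward primer ACGGGGCTC is found on the top strand at positions 9–17.
Taking the reverse complement of AATAGTTCTGACTTAC gives GTAAGTCAGAACTATT, found at positions 93–108 on the template; the primer anneals here to the top strand with its 3' end pointing upstream.
Amplicon spans positions 9–108: 100 bp.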